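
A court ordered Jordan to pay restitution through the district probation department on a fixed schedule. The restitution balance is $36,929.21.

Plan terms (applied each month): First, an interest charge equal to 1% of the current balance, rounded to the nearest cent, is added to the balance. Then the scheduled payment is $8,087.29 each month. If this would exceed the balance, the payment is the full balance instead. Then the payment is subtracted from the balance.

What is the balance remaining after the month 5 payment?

Month 1: opening $36,929.21; interest $369.29 → $37,298.50; payment $8,087.29; balance $29,211.21
Month 2: opening $29,211.21; interest $292.11 → $29,503.32; payment $8,087.29; balance $21,416.03
Month 3: opening $21,416.03; interest $214.16 → $21,630.19; payment $8,087.29; balance $13,542.90
Month 4: opening $13,542.90; interest $135.43 → $13,678.33; payment $8,087.29; balance $5,591.04
Month 5: opening $5,591.04; interest $55.91 → $5,646.95; payment $5,646.95; balance $0.00

$0.00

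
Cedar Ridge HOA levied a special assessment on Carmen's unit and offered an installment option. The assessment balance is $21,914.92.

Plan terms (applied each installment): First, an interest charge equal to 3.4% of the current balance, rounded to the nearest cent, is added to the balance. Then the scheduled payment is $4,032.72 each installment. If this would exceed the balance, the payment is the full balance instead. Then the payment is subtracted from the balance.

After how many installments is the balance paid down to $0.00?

7

Installment 1: $21,914.92 +$745.11 interest = $22,660.03; pay $4,032.72 → $18,627.31
Installment 2: $18,627.31 +$633.33 interest = $19,260.64; pay $4,032.72 → $15,227.92
Installment 3: $15,227.92 +$517.75 interest = $15,745.67; pay $4,032.72 → $11,712.95
Installment 4: $11,712.95 +$398.24 interest = $12,111.19; pay $4,032.72 → $8,078.47
Installment 5: $8,078.47 +$274.67 interest = $8,353.14; pay $4,032.72 → $4,320.42
Installment 6: $4,320.42 +$146.89 interest = $4,467.31; pay $4,032.72 → $434.59
Installment 7: $434.59 +$14.78 interest = $449.37; pay $449.37 → $0.00
Balance reaches $0.00 in installment 7.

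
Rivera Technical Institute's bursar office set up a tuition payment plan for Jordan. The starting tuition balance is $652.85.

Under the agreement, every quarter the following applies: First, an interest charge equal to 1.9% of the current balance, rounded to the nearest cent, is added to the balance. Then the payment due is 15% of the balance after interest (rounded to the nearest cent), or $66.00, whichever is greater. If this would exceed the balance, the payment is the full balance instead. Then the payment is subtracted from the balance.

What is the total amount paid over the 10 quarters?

# | Opening | Interest | Payment | End bal
1 | $652.85 | $12.40 | $99.79 | $565.46
2 | $565.46 | $10.74 | $86.43 | $489.77
3 | $489.77 | $9.31 | $74.86 | $424.22
4 | $424.22 | $8.06 | $66.00 | $366.28
5 | $366.28 | $6.96 | $66.00 | $307.24
6 | $307.24 | $5.84 | $66.00 | $247.08
7 | $247.08 | $4.69 | $66.00 | $185.77
8 | $185.77 | $3.53 | $66.00 | $123.30
9 | $123.30 | $2.34 | $66.00 | $59.64
10 | $59.64 | $1.13 | $60.77 | $0.00
Total paid: $717.85

$717.85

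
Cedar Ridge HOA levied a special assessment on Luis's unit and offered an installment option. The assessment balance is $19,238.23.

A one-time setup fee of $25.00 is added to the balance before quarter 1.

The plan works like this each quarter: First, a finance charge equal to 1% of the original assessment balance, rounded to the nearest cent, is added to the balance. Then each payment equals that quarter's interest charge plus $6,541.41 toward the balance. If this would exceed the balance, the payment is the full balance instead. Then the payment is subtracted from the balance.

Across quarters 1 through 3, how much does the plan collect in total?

Quarter 1: opening $19,263.23; interest $192.38 → $19,455.61; payment $6,733.79; balance $12,721.82
Quarter 2: opening $12,721.82; interest $192.38 → $12,914.20; payment $6,733.79; balance $6,180.41
Quarter 3: opening $6,180.41; interest $192.38 → $6,372.79; payment $6,372.79; balance $0.00
Total paid: $19,840.37

$19,840.37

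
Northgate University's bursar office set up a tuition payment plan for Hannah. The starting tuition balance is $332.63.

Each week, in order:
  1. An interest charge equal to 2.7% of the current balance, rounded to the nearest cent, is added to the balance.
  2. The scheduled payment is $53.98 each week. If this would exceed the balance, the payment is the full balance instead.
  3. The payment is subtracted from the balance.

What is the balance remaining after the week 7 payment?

$0.00

# | Opening | Interest | Payment | End bal
1 | $332.63 | $8.98 | $53.98 | $287.63
2 | $287.63 | $7.77 | $53.98 | $241.42
3 | $241.42 | $6.52 | $53.98 | $193.96
4 | $193.96 | $5.24 | $53.98 | $145.22
5 | $145.22 | $3.92 | $53.98 | $95.16
6 | $95.16 | $2.57 | $53.98 | $43.75
7 | $43.75 | $1.18 | $44.93 | $0.00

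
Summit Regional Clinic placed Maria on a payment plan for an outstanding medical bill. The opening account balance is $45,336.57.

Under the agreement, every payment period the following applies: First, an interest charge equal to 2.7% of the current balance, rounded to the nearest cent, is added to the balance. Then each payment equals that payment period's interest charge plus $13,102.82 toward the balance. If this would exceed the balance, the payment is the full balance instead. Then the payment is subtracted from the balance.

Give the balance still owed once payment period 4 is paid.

# | Opening | Interest | Payment | End bal
1 | $45,336.57 | $1,224.09 | $14,326.91 | $32,233.75
2 | $32,233.75 | $870.31 | $13,973.13 | $19,130.93
3 | $19,130.93 | $516.54 | $13,619.36 | $6,028.11
4 | $6,028.11 | $162.76 | $6,190.87 | $0.00

$0.00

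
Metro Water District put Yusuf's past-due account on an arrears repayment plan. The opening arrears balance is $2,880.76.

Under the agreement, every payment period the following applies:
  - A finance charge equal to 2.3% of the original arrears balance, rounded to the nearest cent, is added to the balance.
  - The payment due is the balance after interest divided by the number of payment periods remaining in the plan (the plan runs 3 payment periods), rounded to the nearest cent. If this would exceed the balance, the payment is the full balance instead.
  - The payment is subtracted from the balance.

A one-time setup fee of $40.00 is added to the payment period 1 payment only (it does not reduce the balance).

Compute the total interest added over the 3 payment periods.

$198.78

Payment period 1: opening $2,880.76; interest $66.26 → $2,947.02; payment $982.34 (+ $40.00 fee); balance $1,964.68
Payment period 2: opening $1,964.68; interest $66.26 → $2,030.94; payment $1,015.47; balance $1,015.47
Payment period 3: opening $1,015.47; interest $66.26 → $1,081.73; payment $1,081.73; balance $0.00
Total interest: $66.26 + $66.26 + $66.26 = $198.78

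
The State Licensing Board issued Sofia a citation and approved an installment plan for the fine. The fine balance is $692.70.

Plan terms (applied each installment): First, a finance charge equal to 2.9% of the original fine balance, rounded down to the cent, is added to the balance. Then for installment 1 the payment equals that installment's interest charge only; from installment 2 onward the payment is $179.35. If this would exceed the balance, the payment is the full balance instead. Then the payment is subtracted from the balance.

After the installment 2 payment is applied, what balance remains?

$533.43

Installment 1: opening $692.70; interest $20.08 → $712.78; payment $20.08; balance $692.70
Installment 2: opening $692.70; interest $20.08 → $712.78; payment $179.35; balance $533.43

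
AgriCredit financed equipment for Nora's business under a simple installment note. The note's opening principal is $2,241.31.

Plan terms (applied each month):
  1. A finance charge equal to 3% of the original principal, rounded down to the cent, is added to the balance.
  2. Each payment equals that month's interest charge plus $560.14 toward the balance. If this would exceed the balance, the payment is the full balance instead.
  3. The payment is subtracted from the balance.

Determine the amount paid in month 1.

Month 1: opening $2,241.31; interest $67.23 → $2,308.54; payment $627.37; balance $1,681.17

$627.37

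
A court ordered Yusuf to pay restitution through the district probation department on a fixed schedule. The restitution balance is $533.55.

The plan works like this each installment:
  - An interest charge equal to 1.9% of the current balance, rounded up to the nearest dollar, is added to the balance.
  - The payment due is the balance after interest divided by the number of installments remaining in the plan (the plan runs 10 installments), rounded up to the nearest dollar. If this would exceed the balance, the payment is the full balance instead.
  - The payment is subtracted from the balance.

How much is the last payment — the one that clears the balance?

Installment 1: opening $533.55; interest $11.00 → $544.55; payment $55.00; balance $489.55
Installment 2: opening $489.55; interest $10.00 → $499.55; payment $56.00; balance $443.55
Installment 3: opening $443.55; interest $9.00 → $452.55; payment $57.00; balance $395.55
Installment 4: opening $395.55; interest $8.00 → $403.55; payment $58.00; balance $345.55
Installment 5: opening $345.55; interest $7.00 → $352.55; payment $59.00; balance $293.55
Installment 6: opening $293.55; interest $6.00 → $299.55; payment $60.00; balance $239.55
Installment 7: opening $239.55; interest $5.00 → $244.55; payment $62.00; balance $182.55
Installment 8: opening $182.55; interest $4.00 → $186.55; payment $63.00; balance $123.55
Installment 9: opening $123.55; interest $3.00 → $126.55; payment $64.00; balance $62.55
Installment 10: opening $62.55; interest $2.00 → $64.55; payment $64.55; balance $0.00

$64.55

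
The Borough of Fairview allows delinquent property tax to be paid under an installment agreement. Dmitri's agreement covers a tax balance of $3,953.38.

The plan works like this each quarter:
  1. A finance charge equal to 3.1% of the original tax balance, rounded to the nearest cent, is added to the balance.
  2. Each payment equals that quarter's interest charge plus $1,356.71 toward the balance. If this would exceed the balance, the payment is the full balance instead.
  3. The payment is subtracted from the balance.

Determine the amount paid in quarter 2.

Quarter 1: opening $3,953.38; interest $122.55 → $4,075.93; payment $1,479.26; balance $2,596.67
Quarter 2: opening $2,596.67; interest $122.55 → $2,719.22; payment $1,479.26; balance $1,239.96

$1,479.26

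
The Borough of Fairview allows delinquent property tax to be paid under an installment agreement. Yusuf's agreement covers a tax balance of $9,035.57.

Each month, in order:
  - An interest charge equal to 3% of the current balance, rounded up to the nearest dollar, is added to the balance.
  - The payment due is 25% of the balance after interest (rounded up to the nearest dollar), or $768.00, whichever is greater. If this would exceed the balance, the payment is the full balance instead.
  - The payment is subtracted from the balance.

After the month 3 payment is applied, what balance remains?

Month 1: opening $9,035.57; interest $272.00 → $9,307.57; payment $2,327.00; balance $6,980.57
Month 2: opening $6,980.57; interest $210.00 → $7,190.57; payment $1,798.00; balance $5,392.57
Month 3: opening $5,392.57; interest $162.00 → $5,554.57; payment $1,389.00; balance $4,165.57

$4,165.57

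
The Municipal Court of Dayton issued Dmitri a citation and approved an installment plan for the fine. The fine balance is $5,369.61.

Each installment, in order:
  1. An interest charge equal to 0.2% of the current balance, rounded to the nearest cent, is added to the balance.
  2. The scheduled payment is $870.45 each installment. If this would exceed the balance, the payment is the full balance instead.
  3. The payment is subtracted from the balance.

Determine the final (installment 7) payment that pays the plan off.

Installment 1: opening $5,369.61; interest $10.74 → $5,380.35; payment $870.45; balance $4,509.90
Installment 2: opening $4,509.90; interest $9.02 → $4,518.92; payment $870.45; balance $3,648.47
Installment 3: opening $3,648.47; interest $7.30 → $3,655.77; payment $870.45; balance $2,785.32
Installment 4: opening $2,785.32; interest $5.57 → $2,790.89; payment $870.45; balance $1,920.44
Installment 5: opening $1,920.44; interest $3.84 → $1,924.28; payment $870.45; balance $1,053.83
Installment 6: opening $1,053.83; interest $2.11 → $1,055.94; payment $870.45; balance $185.49
Installment 7: opening $185.49; interest $0.37 → $185.86; payment $185.86; balance $0.00

$185.86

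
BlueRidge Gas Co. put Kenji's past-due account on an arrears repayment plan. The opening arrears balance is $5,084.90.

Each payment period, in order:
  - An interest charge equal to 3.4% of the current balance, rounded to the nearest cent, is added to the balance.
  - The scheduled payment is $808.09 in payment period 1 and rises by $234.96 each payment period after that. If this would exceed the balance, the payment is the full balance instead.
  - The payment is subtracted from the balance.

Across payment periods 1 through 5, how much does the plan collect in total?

$5,644.65

# | Opening | Interest | Payment | End bal
1 | $5,084.90 | $172.89 | $808.09 | $4,449.70
2 | $4,449.70 | $151.29 | $1,043.05 | $3,557.94
3 | $3,557.94 | $120.97 | $1,278.01 | $2,400.90
4 | $2,400.90 | $81.63 | $1,512.97 | $969.56
5 | $969.56 | $32.97 | $1,002.53 | $0.00
Total paid: $5,644.65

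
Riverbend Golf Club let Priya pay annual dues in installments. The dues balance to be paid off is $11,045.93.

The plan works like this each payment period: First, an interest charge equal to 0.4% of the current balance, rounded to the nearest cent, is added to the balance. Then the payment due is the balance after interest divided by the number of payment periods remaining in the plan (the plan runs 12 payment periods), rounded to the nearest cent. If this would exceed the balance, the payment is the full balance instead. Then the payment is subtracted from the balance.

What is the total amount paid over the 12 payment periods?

$11,337.37

# | Opening | Interest | Payment | End bal
1 | $11,045.93 | $44.18 | $924.18 | $10,165.93
2 | $10,165.93 | $40.66 | $927.87 | $9,278.72
3 | $9,278.72 | $37.11 | $931.58 | $8,384.25
4 | $8,384.25 | $33.54 | $935.31 | $7,482.48
5 | $7,482.48 | $29.93 | $939.05 | $6,573.36
6 | $6,573.36 | $26.29 | $942.81 | $5,656.84
7 | $5,656.84 | $22.63 | $946.58 | $4,732.89
8 | $4,732.89 | $18.93 | $950.36 | $3,801.46
9 | $3,801.46 | $15.21 | $954.17 | $2,862.50
10 | $2,862.50 | $11.45 | $957.98 | $1,915.97
11 | $1,915.97 | $7.66 | $961.82 | $961.81
12 | $961.81 | $3.85 | $965.66 | $0.00
Total paid: $11,337.37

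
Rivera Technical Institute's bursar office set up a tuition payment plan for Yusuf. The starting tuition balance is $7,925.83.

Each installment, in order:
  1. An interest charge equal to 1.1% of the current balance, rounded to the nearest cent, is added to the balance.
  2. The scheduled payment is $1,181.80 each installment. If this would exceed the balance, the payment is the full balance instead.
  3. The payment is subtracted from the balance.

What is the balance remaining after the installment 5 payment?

Installment 1: opening $7,925.83; interest $87.18 → $8,013.01; payment $1,181.80; balance $6,831.21
Installment 2: opening $6,831.21; interest $75.14 → $6,906.35; payment $1,181.80; balance $5,724.55
Installment 3: opening $5,724.55; interest $62.97 → $5,787.52; payment $1,181.80; balance $4,605.72
Installment 4: opening $4,605.72; interest $50.66 → $4,656.38; payment $1,181.80; balance $3,474.58
Installment 5: opening $3,474.58; interest $38.22 → $3,512.80; payment $1,181.80; balance $2,331.00

$2,331.00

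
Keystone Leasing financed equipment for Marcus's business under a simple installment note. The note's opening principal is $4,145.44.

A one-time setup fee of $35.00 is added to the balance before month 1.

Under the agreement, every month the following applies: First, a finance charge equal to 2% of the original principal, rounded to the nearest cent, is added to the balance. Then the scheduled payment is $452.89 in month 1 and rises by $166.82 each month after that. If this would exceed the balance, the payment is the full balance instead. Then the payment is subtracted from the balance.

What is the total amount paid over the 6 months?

$4,677.90

Month 1: $4,180.44 +$82.91 interest = $4,263.35; pay $452.89 → $3,810.46
Month 2: $3,810.46 +$82.91 interest = $3,893.37; pay $619.71 → $3,273.66
Month 3: $3,273.66 +$82.91 interest = $3,356.57; pay $786.53 → $2,570.04
Month 4: $2,570.04 +$82.91 interest = $2,652.95; pay $953.35 → $1,699.60
Month 5: $1,699.60 +$82.91 interest = $1,782.51; pay $1,120.17 → $662.34
Month 6: $662.34 +$82.91 interest = $745.25; pay $745.25 → $0.00
Total paid: $4,677.90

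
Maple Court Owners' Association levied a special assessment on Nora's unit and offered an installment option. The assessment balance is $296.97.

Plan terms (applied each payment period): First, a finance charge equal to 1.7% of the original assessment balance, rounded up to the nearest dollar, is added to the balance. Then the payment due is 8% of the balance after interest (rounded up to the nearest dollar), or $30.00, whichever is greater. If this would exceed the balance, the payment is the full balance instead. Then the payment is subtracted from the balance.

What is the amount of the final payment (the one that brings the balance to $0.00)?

Payment period 1: opening $296.97; interest $6.00 → $302.97; payment $30.00; balance $272.97
Payment period 2: opening $272.97; interest $6.00 → $278.97; payment $30.00; balance $248.97
Payment period 3: opening $248.97; interest $6.00 → $254.97; payment $30.00; balance $224.97
Payment period 4: opening $224.97; interest $6.00 → $230.97; payment $30.00; balance $200.97
Payment period 5: opening $200.97; interest $6.00 → $206.97; payment $30.00; balance $176.97
Payment period 6: opening $176.97; interest $6.00 → $182.97; payment $30.00; balance $152.97
Payment period 7: opening $152.97; interest $6.00 → $158.97; payment $30.00; balance $128.97
Payment period 8: opening $128.97; interest $6.00 → $134.97; payment $30.00; balance $104.97
Payment period 9: opening $104.97; interest $6.00 → $110.97; payment $30.00; balance $80.97
Payment period 10: opening $80.97; interest $6.00 → $86.97; payment $30.00; balance $56.97
Payment period 11: opening $56.97; interest $6.00 → $62.97; payment $30.00; balance $32.97
Payment period 12: opening $32.97; interest $6.00 → $38.97; payment $30.00; balance $8.97
Payment period 13: opening $8.97; interest $6.00 → $14.97; payment $14.97; balance $0.00

$14.97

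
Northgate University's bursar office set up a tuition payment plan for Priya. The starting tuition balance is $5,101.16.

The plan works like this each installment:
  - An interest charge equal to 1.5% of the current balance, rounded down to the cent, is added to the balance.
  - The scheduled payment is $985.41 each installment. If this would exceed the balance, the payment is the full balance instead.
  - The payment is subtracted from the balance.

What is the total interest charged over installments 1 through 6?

$250.44

Installment 1: opening $5,101.16; interest $76.51 → $5,177.67; payment $985.41; balance $4,192.26
Installment 2: opening $4,192.26; interest $62.88 → $4,255.14; payment $985.41; balance $3,269.73
Installment 3: opening $3,269.73; interest $49.04 → $3,318.77; payment $985.41; balance $2,333.36
Installment 4: opening $2,333.36; interest $35.00 → $2,368.36; payment $985.41; balance $1,382.95
Installment 5: opening $1,382.95; interest $20.74 → $1,403.69; payment $985.41; balance $418.28
Installment 6: opening $418.28; interest $6.27 → $424.55; payment $424.55; balance $0.00
Total interest: $76.51 + $62.88 + $49.04 + $35.00 + $20.74 + $6.27 = $250.44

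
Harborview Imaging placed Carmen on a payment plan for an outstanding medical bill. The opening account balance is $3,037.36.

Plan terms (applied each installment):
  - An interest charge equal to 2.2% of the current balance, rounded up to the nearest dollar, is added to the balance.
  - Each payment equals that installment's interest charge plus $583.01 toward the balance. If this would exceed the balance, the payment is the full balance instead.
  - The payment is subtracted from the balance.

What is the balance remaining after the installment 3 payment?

$1,288.33

# | Opening | Interest | Payment | End bal
1 | $3,037.36 | $67.00 | $650.01 | $2,454.35
2 | $2,454.35 | $54.00 | $637.01 | $1,871.34
3 | $1,871.34 | $42.00 | $625.01 | $1,288.33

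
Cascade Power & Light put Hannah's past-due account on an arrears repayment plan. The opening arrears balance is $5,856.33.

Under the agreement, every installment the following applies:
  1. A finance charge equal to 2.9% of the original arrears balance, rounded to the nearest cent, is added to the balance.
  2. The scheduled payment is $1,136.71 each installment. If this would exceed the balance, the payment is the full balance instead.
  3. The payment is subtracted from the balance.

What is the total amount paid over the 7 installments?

# | Opening | Interest | Payment | End bal
1 | $5,856.33 | $169.83 | $1,136.71 | $4,889.45
2 | $4,889.45 | $169.83 | $1,136.71 | $3,922.57
3 | $3,922.57 | $169.83 | $1,136.71 | $2,955.69
4 | $2,955.69 | $169.83 | $1,136.71 | $1,988.81
5 | $1,988.81 | $169.83 | $1,136.71 | $1,021.93
6 | $1,021.93 | $169.83 | $1,136.71 | $55.05
7 | $55.05 | $169.83 | $224.88 | $0.00
Total paid: $7,045.14

$7,045.14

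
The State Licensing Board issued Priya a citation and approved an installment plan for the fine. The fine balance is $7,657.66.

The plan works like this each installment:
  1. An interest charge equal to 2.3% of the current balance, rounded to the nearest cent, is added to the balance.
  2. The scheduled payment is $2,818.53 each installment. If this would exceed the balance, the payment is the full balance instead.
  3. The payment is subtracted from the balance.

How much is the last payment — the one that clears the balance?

Installment 1: opening $7,657.66; interest $176.13 → $7,833.79; payment $2,818.53; balance $5,015.26
Installment 2: opening $5,015.26; interest $115.35 → $5,130.61; payment $2,818.53; balance $2,312.08
Installment 3: opening $2,312.08; interest $53.18 → $2,365.26; payment $2,365.26; balance $0.00

$2,365.26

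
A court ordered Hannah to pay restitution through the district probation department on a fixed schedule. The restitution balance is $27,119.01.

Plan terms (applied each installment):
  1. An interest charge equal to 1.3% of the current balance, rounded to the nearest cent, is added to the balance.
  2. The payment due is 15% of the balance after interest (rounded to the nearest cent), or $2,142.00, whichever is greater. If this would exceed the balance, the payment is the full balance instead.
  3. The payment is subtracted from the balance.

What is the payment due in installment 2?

Installment 1: $27,119.01 +$352.55 interest = $27,471.56; pay $4,120.73 → $23,350.83
Installment 2: $23,350.83 +$303.56 interest = $23,654.39; pay $3,548.16 → $20,106.23

$3,548.16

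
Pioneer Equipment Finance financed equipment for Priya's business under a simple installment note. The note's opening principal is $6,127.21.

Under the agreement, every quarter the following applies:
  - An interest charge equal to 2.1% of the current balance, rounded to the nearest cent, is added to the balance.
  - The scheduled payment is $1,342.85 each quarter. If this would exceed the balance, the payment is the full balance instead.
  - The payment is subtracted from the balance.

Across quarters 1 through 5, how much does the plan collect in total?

# | Opening | Interest | Payment | End bal
1 | $6,127.21 | $128.67 | $1,342.85 | $4,913.03
2 | $4,913.03 | $103.17 | $1,342.85 | $3,673.35
3 | $3,673.35 | $77.14 | $1,342.85 | $2,407.64
4 | $2,407.64 | $50.56 | $1,342.85 | $1,115.35
5 | $1,115.35 | $23.42 | $1,138.77 | $0.00
Total paid: $6,510.17

$6,510.17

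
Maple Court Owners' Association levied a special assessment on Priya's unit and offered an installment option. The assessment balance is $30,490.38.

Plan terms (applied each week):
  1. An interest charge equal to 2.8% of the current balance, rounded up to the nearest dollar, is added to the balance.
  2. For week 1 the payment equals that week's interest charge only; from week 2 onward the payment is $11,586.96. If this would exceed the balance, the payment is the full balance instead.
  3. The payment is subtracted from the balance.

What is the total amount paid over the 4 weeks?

Week 1: opening $30,490.38; interest $854.00 → $31,344.38; payment $854.00; balance $30,490.38
Week 2: opening $30,490.38; interest $854.00 → $31,344.38; payment $11,586.96; balance $19,757.42
Week 3: opening $19,757.42; interest $554.00 → $20,311.42; payment $11,586.96; balance $8,724.46
Week 4: opening $8,724.46; interest $245.00 → $8,969.46; payment $8,969.46; balance $0.00
Total paid: $32,997.38

$32,997.38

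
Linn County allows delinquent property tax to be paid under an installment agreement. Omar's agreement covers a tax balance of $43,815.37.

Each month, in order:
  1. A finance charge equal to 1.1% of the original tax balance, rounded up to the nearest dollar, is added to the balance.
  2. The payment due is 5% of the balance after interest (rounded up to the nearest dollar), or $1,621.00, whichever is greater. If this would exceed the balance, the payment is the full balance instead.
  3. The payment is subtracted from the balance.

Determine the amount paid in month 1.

$2,215.00

Month 1: $43,815.37 +$482.00 interest = $44,297.37; pay $2,215.00 → $42,082.37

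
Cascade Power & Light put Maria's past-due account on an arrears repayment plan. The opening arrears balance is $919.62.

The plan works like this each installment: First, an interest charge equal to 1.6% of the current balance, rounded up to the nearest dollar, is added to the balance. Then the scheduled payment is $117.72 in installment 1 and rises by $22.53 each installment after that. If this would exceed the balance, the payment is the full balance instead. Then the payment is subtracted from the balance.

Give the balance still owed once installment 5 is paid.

$161.72

Installment 1: opening $919.62; interest $15.00 → $934.62; payment $117.72; balance $816.90
Installment 2: opening $816.90; interest $14.00 → $830.90; payment $140.25; balance $690.65
Installment 3: opening $690.65; interest $12.00 → $702.65; payment $162.78; balance $539.87
Installment 4: opening $539.87; interest $9.00 → $548.87; payment $185.31; balance $363.56
Installment 5: opening $363.56; interest $6.00 → $369.56; payment $207.84; balance $161.72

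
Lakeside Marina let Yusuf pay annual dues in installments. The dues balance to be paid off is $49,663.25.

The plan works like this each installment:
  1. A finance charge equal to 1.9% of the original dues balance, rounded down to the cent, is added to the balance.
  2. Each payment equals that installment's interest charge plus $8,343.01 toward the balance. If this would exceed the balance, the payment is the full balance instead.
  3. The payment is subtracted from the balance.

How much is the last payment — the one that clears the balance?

$8,891.80

Installment 1: opening $49,663.25; interest $943.60 → $50,606.85; payment $9,286.61; balance $41,320.24
Installment 2: opening $41,320.24; interest $943.60 → $42,263.84; payment $9,286.61; balance $32,977.23
Installment 3: opening $32,977.23; interest $943.60 → $33,920.83; payment $9,286.61; balance $24,634.22
Installment 4: opening $24,634.22; interest $943.60 → $25,577.82; payment $9,286.61; balance $16,291.21
Installment 5: opening $16,291.21; interest $943.60 → $17,234.81; payment $9,286.61; balance $7,948.20
Installment 6: opening $7,948.20; interest $943.60 → $8,891.80; payment $8,891.80; balance $0.00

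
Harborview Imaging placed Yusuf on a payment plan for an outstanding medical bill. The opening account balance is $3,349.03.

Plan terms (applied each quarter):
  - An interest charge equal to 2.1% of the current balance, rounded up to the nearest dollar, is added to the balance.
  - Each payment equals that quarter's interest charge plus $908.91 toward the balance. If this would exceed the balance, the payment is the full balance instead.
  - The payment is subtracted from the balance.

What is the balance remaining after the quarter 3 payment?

# | Opening | Interest | Payment | End bal
1 | $3,349.03 | $71.00 | $979.91 | $2,440.12
2 | $2,440.12 | $52.00 | $960.91 | $1,531.21
3 | $1,531.21 | $33.00 | $941.91 | $622.30

$622.30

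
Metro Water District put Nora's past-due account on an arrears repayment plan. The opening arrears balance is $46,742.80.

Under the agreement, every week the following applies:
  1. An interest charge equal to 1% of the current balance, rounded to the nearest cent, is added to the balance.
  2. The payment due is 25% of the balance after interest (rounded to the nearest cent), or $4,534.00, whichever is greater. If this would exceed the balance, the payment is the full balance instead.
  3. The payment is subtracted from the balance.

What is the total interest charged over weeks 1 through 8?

$1,643.93

Week 1: $46,742.80 +$467.43 interest = $47,210.23; pay $11,802.56 → $35,407.67
Week 2: $35,407.67 +$354.08 interest = $35,761.75; pay $8,940.44 → $26,821.31
Week 3: $26,821.31 +$268.21 interest = $27,089.52; pay $6,772.38 → $20,317.14
Week 4: $20,317.14 +$203.17 interest = $20,520.31; pay $5,130.08 → $15,390.23
Week 5: $15,390.23 +$153.90 interest = $15,544.13; pay $4,534.00 → $11,010.13
Week 6: $11,010.13 +$110.10 interest = $11,120.23; pay $4,534.00 → $6,586.23
Week 7: $6,586.23 +$65.86 interest = $6,652.09; pay $4,534.00 → $2,118.09
Week 8: $2,118.09 +$21.18 interest = $2,139.27; pay $2,139.27 → $0.00
Total interest: $467.43 + $354.08 + $268.21 + $203.17 + $153.90 + $110.10 + $65.86 + $21.18 = $1,643.93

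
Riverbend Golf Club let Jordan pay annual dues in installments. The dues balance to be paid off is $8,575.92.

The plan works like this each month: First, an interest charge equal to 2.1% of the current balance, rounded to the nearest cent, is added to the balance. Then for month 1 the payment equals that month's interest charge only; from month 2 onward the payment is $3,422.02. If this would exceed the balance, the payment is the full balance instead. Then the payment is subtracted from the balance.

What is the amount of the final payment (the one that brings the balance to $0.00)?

Month 1: $8,575.92 +$180.09 interest = $8,756.01; pay $180.09 → $8,575.92
Month 2: $8,575.92 +$180.09 interest = $8,756.01; pay $3,422.02 → $5,333.99
Month 3: $5,333.99 +$112.01 interest = $5,446.00; pay $3,422.02 → $2,023.98
Month 4: $2,023.98 +$42.50 interest = $2,066.48; pay $2,066.48 → $0.00

$2,066.48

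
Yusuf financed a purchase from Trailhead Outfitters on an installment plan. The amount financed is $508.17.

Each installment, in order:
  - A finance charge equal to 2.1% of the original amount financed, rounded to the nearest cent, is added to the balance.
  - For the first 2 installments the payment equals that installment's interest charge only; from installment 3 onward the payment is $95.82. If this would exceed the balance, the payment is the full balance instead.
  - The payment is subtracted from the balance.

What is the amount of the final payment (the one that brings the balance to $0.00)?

Installment 1: $508.17 +$10.67 interest = $518.84; pay $10.67 → $508.17
Installment 2: $508.17 +$10.67 interest = $518.84; pay $10.67 → $508.17
Installment 3: $508.17 +$10.67 interest = $518.84; pay $95.82 → $423.02
Installment 4: $423.02 +$10.67 interest = $433.69; pay $95.82 → $337.87
Installment 5: $337.87 +$10.67 interest = $348.54; pay $95.82 → $252.72
Installment 6: $252.72 +$10.67 interest = $263.39; pay $95.82 → $167.57
Installment 7: $167.57 +$10.67 interest = $178.24; pay $95.82 → $82.42
Installment 8: $82.42 +$10.67 interest = $93.09; pay $93.09 → $0.00

$93.09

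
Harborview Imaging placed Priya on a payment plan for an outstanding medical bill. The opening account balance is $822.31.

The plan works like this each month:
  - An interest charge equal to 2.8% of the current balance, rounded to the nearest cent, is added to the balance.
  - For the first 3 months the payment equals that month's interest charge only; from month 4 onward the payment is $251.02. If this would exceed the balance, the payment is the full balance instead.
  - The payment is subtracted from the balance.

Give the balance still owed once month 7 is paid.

Month 1: $822.31 +$23.02 interest = $845.33; pay $23.02 → $822.31
Month 2: $822.31 +$23.02 interest = $845.33; pay $23.02 → $822.31
Month 3: $822.31 +$23.02 interest = $845.33; pay $23.02 → $822.31
Month 4: $822.31 +$23.02 interest = $845.33; pay $251.02 → $594.31
Month 5: $594.31 +$16.64 interest = $610.95; pay $251.02 → $359.93
Month 6: $359.93 +$10.08 interest = $370.01; pay $251.02 → $118.99
Month 7: $118.99 +$3.33 interest = $122.32; pay $122.32 → $0.00

$0.00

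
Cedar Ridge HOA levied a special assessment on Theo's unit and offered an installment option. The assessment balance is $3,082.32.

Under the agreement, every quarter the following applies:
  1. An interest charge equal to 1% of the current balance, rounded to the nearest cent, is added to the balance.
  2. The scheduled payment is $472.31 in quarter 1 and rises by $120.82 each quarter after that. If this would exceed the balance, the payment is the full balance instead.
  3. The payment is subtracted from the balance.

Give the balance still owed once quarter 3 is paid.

Quarter 1: opening $3,082.32; interest $30.82 → $3,113.14; payment $472.31; balance $2,640.83
Quarter 2: opening $2,640.83; interest $26.41 → $2,667.24; payment $593.13; balance $2,074.11
Quarter 3: opening $2,074.11; interest $20.74 → $2,094.85; payment $713.95; balance $1,380.90

$1,380.90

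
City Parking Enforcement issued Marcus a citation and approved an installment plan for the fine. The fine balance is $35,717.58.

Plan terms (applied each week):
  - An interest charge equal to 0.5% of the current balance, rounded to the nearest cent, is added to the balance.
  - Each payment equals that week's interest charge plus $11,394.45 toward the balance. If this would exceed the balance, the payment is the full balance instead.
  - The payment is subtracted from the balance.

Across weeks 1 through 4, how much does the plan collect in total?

$36,090.10

# | Opening | Interest | Payment | End bal
1 | $35,717.58 | $178.59 | $11,573.04 | $24,323.13
2 | $24,323.13 | $121.62 | $11,516.07 | $12,928.68
3 | $12,928.68 | $64.64 | $11,459.09 | $1,534.23
4 | $1,534.23 | $7.67 | $1,541.90 | $0.00
Total paid: $36,090.10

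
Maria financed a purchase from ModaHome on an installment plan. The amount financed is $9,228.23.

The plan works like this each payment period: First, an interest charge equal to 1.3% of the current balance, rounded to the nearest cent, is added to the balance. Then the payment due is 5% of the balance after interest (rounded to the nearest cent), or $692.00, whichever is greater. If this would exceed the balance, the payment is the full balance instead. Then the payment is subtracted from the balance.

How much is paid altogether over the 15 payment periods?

# | Opening | Interest | Payment | End bal
1 | $9,228.23 | $119.97 | $692.00 | $8,656.20
2 | $8,656.20 | $112.53 | $692.00 | $8,076.73
3 | $8,076.73 | $105.00 | $692.00 | $7,489.73
4 | $7,489.73 | $97.37 | $692.00 | $6,895.10
5 | $6,895.10 | $89.64 | $692.00 | $6,292.74
6 | $6,292.74 | $81.81 | $692.00 | $5,682.55
7 | $5,682.55 | $73.87 | $692.00 | $5,064.42
8 | $5,064.42 | $65.84 | $692.00 | $4,438.26
9 | $4,438.26 | $57.70 | $692.00 | $3,803.96
10 | $3,803.96 | $49.45 | $692.00 | $3,161.41
11 | $3,161.41 | $41.10 | $692.00 | $2,510.51
12 | $2,510.51 | $32.64 | $692.00 | $1,851.15
13 | $1,851.15 | $24.06 | $692.00 | $1,183.21
14 | $1,183.21 | $15.38 | $692.00 | $506.59
15 | $506.59 | $6.59 | $513.18 | $0.00
Total paid: $10,201.18

$10,201.18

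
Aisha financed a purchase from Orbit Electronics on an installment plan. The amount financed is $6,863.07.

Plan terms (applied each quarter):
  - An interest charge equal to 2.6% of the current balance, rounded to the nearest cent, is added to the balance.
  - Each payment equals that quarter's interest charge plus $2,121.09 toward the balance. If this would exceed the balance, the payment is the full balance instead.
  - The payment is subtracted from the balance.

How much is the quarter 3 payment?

$2,189.23

Quarter 1: opening $6,863.07; interest $178.44 → $7,041.51; payment $2,299.53; balance $4,741.98
Quarter 2: opening $4,741.98; interest $123.29 → $4,865.27; payment $2,244.38; balance $2,620.89
Quarter 3: opening $2,620.89; interest $68.14 → $2,689.03; payment $2,189.23; balance $499.80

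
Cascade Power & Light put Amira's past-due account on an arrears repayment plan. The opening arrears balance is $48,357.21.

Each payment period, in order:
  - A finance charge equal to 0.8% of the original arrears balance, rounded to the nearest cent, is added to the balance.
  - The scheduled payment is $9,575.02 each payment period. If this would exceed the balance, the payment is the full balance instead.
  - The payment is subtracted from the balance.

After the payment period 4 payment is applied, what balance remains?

Payment period 1: opening $48,357.21; interest $386.86 → $48,744.07; payment $9,575.02; balance $39,169.05
Payment period 2: opening $39,169.05; interest $386.86 → $39,555.91; payment $9,575.02; balance $29,980.89
Payment period 3: opening $29,980.89; interest $386.86 → $30,367.75; payment $9,575.02; balance $20,792.73
Payment period 4: opening $20,792.73; interest $386.86 → $21,179.59; payment $9,575.02; balance $11,604.57

$11,604.57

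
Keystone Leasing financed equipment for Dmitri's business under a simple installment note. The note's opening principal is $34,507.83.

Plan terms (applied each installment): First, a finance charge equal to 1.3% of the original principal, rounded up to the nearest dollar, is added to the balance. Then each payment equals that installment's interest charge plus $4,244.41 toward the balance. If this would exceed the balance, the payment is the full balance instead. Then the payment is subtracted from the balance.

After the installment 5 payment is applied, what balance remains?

$13,285.78

Installment 1: $34,507.83 +$449.00 interest = $34,956.83; pay $4,693.41 → $30,263.42
Installment 2: $30,263.42 +$449.00 interest = $30,712.42; pay $4,693.41 → $26,019.01
Installment 3: $26,019.01 +$449.00 interest = $26,468.01; pay $4,693.41 → $21,774.60
Installment 4: $21,774.60 +$449.00 interest = $22,223.60; pay $4,693.41 → $17,530.19
Installment 5: $17,530.19 +$449.00 interest = $17,979.19; pay $4,693.41 → $13,285.78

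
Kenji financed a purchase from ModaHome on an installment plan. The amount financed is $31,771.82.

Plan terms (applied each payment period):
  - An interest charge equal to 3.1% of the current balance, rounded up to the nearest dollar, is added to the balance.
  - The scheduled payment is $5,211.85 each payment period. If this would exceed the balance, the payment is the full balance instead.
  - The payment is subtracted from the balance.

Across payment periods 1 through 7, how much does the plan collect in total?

Payment period 1: $31,771.82 +$985.00 interest = $32,756.82; pay $5,211.85 → $27,544.97
Payment period 2: $27,544.97 +$854.00 interest = $28,398.97; pay $5,211.85 → $23,187.12
Payment period 3: $23,187.12 +$719.00 interest = $23,906.12; pay $5,211.85 → $18,694.27
Payment period 4: $18,694.27 +$580.00 interest = $19,274.27; pay $5,211.85 → $14,062.42
Payment period 5: $14,062.42 +$436.00 interest = $14,498.42; pay $5,211.85 → $9,286.57
Payment period 6: $9,286.57 +$288.00 interest = $9,574.57; pay $5,211.85 → $4,362.72
Payment period 7: $4,362.72 +$136.00 interest = $4,498.72; pay $4,498.72 → $0.00
Total paid: $35,769.82

$35,769.82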